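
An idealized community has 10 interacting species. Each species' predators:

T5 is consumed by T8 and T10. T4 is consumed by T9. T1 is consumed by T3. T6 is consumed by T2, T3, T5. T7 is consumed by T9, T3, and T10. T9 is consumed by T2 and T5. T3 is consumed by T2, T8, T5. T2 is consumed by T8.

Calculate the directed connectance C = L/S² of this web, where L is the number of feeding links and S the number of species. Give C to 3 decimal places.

The web has S = 10 species and L = 16 feeding links.
C = L / S² = 16 / 100 = 0.1600 ≈ 0.160.

C = 0.160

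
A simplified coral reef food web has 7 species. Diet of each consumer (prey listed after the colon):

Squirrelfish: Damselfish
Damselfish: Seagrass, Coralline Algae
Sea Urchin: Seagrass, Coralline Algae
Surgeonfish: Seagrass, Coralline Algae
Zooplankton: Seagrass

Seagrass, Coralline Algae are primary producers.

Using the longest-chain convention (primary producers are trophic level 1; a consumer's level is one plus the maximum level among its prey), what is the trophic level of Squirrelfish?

Seagrass is a producer → level 1.
Damselfish eats Seagrass (level 1); other prey at levels: Coralline Algae 1 → level 2.
Squirrelfish eats Damselfish → level 3.

Trophic level 3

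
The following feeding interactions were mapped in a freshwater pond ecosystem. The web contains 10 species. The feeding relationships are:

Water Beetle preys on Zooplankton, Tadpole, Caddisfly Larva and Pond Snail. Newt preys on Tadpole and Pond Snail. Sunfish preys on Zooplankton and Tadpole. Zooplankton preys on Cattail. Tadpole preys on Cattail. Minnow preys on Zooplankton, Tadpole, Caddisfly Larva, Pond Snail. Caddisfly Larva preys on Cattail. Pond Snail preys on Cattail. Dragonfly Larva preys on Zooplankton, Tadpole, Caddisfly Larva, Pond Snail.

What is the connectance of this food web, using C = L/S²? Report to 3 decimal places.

C = 0.200

The web has S = 10 species and L = 20 feeding links.
C = L / S² = 20 / 100 = 0.2000 ≈ 0.200.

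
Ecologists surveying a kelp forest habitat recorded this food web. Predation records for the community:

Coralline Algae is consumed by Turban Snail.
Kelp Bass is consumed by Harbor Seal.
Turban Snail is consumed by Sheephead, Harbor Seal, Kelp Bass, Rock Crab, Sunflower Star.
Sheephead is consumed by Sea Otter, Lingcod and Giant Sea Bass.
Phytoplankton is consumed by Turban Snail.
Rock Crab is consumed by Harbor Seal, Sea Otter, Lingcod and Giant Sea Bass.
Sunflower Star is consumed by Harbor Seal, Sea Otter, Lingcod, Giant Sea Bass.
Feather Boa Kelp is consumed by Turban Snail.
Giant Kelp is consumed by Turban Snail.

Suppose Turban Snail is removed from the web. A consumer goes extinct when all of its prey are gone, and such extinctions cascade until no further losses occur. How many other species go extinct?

Remove Turban Snail.
Round 1: Kelp Bass (all prey gone), Rock Crab (all prey gone), Sunflower Star (all prey gone), Sheephead (all prey gone) → extinct.
Round 2: Lingcod (all prey gone), Giant Sea Bass (all prey gone), Sea Otter (all prey gone), Harbor Seal (all prey gone) → extinct.
No further losses. Total secondary extinctions: 8.

8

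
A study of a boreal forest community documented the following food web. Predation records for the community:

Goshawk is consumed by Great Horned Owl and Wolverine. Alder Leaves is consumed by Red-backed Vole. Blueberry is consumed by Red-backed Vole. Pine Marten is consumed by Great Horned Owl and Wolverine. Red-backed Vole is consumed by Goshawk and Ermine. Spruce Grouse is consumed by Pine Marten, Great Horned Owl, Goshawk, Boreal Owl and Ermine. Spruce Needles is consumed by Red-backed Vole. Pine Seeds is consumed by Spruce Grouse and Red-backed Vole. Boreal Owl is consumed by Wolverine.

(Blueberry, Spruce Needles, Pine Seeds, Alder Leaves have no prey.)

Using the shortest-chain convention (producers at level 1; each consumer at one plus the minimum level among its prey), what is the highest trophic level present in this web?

Producers (level 1): Blueberry, Spruce Needles, Pine Seeds, Alder Leaves.
Following each consumer down to its lowest-level prey: Blueberry → Red-backed Vole → Goshawk → Wolverine (levels 1 through 4).
All prey of Wolverine (Goshawk 3, Boreal Owl 3, Pine Marten 3) are at level 3 or above, so Wolverine is at level 1 + 3 = 4.
Every consumer has at least one prey at level 3 or below, so none exceeds level 4.

4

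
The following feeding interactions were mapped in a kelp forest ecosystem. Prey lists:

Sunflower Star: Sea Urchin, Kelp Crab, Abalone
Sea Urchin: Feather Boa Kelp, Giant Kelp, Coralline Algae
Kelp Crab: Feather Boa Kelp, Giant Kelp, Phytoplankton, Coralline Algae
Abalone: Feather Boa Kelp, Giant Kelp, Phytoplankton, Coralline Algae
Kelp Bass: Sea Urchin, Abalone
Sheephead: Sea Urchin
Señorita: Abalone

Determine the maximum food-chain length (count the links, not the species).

2 links

One longest chain: Feather Boa Kelp → Sea Urchin → Sunflower Star.
It has 3 species and 2 links.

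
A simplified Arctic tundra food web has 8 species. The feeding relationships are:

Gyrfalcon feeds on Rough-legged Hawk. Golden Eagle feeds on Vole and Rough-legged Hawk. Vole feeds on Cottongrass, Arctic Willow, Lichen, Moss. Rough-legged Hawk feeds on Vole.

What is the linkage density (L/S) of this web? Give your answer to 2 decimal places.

There are L = 8 links among S = 8 species.
L/S = 8/8 = 1.0000 ≈ 1.00.

L/S = 1.00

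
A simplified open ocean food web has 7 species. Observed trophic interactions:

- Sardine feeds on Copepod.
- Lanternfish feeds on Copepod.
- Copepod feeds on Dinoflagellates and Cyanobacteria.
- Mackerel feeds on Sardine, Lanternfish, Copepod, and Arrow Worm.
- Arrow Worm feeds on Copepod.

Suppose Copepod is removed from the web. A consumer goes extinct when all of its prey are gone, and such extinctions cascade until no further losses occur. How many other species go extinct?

4

Remove Copepod.
Round 1: Sardine (all prey gone), Lanternfish (all prey gone), Arrow Worm (all prey gone) → extinct.
Round 2: Mackerel (all prey gone) → extinct.
No further losses. Total secondary extinctions: 4.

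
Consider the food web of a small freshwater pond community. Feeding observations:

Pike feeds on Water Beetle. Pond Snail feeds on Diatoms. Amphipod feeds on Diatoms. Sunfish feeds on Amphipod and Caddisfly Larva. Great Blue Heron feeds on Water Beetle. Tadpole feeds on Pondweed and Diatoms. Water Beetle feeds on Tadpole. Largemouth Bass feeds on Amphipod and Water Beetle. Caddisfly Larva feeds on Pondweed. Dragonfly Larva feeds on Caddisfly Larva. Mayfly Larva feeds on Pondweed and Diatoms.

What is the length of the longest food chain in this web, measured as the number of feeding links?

One longest chain: Diatoms → Tadpole → Water Beetle → Largemouth Bass.
It has 4 species and 3 links.

3 links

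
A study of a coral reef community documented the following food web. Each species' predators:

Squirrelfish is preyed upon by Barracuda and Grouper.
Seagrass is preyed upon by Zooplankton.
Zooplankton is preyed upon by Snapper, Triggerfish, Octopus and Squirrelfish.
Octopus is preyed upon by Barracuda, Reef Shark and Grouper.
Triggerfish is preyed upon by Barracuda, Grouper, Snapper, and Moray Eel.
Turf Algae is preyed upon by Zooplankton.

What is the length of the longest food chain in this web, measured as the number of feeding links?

One longest chain: Turf Algae → Zooplankton → Triggerfish → Moray Eel.
It has 4 species and 3 links.

3 links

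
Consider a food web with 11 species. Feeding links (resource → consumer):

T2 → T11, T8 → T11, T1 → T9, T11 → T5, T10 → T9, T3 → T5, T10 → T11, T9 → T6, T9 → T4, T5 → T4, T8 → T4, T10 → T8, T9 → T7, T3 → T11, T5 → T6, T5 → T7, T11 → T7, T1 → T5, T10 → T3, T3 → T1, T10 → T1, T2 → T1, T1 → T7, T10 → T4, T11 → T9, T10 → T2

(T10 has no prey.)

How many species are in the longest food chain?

One longest chain: T10 → T2 → T1 → T5 → T4.
It has 5 species and 4 links.

5 species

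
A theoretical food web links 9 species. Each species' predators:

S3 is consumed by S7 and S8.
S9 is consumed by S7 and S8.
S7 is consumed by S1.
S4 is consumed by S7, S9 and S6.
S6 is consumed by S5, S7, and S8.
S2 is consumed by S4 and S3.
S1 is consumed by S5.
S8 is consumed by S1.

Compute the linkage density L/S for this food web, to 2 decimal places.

There are L = 15 links among S = 9 species.
L/S = 15/9 = 1.6667 ≈ 1.67.

L/S = 1.67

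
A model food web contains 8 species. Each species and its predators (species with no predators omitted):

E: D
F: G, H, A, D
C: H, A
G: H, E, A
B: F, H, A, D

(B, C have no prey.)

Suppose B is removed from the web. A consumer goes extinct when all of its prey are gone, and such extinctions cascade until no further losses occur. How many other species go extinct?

4

Remove B.
Round 1: F (all prey gone) → extinct.
Round 2: G (all prey gone) → extinct.
Round 3: E (all prey gone) → extinct.
Round 4: D (all prey gone) → extinct.
No further losses. Total secondary extinctions: 4.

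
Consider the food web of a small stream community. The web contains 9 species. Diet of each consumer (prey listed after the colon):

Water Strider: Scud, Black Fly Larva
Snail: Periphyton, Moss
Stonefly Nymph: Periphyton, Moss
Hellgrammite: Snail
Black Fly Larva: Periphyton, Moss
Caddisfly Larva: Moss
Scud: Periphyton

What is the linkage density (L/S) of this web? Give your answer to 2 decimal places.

L/S = 1.22

There are L = 11 links among S = 9 species.
L/S = 11/9 = 1.2222 ≈ 1.22.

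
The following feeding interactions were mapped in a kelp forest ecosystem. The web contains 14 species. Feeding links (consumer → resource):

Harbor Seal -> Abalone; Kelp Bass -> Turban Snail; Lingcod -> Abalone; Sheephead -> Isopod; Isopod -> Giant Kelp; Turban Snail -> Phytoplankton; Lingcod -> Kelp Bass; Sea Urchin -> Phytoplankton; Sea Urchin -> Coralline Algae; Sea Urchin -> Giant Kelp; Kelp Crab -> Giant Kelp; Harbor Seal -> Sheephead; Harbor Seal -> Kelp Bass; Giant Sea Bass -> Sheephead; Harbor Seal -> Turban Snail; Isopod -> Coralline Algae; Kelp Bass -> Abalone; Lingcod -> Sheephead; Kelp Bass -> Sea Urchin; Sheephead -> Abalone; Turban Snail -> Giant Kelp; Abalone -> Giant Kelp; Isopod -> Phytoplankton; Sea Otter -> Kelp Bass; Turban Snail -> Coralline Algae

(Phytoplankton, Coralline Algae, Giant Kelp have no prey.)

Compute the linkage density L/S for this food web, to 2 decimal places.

There are L = 25 links among S = 14 species.
L/S = 25/14 = 1.7857 ≈ 1.79.

L/S = 1.79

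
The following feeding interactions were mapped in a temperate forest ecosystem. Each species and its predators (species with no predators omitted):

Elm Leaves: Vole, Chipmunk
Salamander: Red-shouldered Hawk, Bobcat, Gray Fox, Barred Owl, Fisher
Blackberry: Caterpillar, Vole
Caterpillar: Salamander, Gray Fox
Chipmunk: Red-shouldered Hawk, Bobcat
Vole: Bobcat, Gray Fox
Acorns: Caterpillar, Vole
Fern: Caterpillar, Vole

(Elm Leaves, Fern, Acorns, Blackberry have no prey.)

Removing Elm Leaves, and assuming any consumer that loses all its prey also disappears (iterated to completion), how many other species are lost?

Remove Elm Leaves.
Round 1: Chipmunk (all prey gone) → extinct.
No further losses. Total secondary extinctions: 1.

1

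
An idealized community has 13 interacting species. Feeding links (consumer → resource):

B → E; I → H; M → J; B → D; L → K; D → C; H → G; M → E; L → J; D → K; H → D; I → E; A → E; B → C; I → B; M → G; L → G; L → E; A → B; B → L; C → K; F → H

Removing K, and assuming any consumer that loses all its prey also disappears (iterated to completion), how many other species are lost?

2

Remove K.
Round 1: C (all prey gone) → extinct.
Round 2: D (all prey gone) → extinct.
No further losses. Total secondary extinctions: 2.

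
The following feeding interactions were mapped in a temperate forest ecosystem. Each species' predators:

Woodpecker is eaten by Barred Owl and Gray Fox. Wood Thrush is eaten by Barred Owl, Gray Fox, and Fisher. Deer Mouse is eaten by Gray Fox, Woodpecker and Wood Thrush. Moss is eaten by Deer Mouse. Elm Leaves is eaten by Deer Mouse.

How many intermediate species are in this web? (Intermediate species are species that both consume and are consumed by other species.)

Intermediate species (has both prey and predators): Deer Mouse, Wood Thrush, Woodpecker.
Count: 3.

3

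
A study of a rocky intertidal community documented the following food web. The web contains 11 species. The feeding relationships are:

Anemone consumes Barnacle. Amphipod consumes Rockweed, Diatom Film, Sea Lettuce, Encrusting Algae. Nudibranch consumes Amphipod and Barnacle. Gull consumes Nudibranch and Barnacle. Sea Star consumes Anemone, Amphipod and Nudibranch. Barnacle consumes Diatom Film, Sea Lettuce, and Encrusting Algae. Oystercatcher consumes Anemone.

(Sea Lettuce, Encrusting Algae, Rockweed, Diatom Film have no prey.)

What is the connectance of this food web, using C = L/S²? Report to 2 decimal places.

The web has S = 11 species and L = 16 feeding links.
C = L / S² = 16 / 121 = 0.1322 ≈ 0.13.

C = 0.13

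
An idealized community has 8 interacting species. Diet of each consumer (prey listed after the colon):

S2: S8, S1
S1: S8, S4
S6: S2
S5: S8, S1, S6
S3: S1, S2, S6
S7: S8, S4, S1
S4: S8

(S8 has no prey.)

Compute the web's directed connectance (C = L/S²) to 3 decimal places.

C = 0.234

The web has S = 8 species and L = 15 feeding links.
C = L / S² = 15 / 64 = 0.2344 ≈ 0.234.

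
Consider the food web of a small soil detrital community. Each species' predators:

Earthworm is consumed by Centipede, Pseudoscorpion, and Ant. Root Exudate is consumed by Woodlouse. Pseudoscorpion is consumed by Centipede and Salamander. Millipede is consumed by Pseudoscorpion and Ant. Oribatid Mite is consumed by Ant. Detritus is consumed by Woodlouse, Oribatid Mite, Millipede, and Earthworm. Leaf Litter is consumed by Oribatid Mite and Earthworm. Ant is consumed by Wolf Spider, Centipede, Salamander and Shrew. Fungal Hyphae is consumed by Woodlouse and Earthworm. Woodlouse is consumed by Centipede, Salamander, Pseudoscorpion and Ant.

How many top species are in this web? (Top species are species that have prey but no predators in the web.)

Top species (has prey, but nothing eats it): Wolf Spider, Shrew, Salamander, Centipede.
Count: 4.

4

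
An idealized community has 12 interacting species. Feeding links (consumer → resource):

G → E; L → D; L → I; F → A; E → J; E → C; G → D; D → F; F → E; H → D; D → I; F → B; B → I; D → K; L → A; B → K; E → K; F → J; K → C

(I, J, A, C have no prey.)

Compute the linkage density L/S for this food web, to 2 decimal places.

There are L = 19 links among S = 12 species.
L/S = 19/12 = 1.5833 ≈ 1.58.

L/S = 1.58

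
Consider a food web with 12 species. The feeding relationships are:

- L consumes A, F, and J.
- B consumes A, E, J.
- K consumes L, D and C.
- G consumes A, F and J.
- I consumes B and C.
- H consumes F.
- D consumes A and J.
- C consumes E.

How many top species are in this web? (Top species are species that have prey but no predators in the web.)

4

Top species (has prey, but nothing eats it): H, G, I, K.
Count: 4.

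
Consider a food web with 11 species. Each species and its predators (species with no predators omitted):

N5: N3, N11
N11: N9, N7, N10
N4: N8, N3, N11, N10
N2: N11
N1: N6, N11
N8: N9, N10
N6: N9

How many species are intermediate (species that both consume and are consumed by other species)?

3

Intermediate species (has both prey and predators): N8, N6, N11.
Count: 3.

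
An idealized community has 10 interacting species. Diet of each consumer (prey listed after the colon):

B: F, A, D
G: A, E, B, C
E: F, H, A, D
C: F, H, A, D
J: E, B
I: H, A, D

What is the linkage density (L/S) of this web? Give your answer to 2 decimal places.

There are L = 20 links among S = 10 species.
L/S = 20/10 = 2.0000 ≈ 2.00.

L/S = 2.00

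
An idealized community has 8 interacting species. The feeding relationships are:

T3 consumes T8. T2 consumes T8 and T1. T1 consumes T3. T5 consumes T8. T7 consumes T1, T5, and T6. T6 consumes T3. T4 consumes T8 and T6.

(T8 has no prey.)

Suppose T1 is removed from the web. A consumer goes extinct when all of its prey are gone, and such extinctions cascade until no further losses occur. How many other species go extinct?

Remove T1.
Every predator of it retains at least one other prey: T7 still has T5, T6; T2 still has T8.
No consumer loses all prey, so no secondary extinctions occur.

0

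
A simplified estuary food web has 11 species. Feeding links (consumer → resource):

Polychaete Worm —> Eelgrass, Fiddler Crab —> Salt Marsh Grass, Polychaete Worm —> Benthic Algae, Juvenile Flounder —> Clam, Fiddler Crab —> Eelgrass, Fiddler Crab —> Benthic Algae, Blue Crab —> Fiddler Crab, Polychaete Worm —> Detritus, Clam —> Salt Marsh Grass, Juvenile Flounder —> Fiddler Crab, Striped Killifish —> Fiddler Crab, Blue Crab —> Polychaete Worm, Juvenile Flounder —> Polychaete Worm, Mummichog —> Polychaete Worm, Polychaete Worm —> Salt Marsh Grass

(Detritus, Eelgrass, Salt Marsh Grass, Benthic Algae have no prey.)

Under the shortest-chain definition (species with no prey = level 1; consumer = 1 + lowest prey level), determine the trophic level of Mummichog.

Trophic level 3

Detritus has no prey (basal) → level 1.
Polychaete Worm eats Detritus → level 2.
Mummichog eats Polychaete Worm → level 3.
No prey of Mummichog is below level 2, so 3 is the minimum.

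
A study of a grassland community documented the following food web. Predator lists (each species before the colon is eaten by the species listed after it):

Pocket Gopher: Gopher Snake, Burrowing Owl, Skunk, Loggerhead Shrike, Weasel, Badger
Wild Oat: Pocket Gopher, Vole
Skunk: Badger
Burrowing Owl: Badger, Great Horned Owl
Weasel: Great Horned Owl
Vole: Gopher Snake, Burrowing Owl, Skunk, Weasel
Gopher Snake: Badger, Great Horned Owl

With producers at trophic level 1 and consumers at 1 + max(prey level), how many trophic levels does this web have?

4

Producers (level 1): Wild Oat.
Wild Oat → Pocket Gopher → Gopher Snake → Badger gives Badger level 4.
No species has a prey at level 4, so no species reaches level 5.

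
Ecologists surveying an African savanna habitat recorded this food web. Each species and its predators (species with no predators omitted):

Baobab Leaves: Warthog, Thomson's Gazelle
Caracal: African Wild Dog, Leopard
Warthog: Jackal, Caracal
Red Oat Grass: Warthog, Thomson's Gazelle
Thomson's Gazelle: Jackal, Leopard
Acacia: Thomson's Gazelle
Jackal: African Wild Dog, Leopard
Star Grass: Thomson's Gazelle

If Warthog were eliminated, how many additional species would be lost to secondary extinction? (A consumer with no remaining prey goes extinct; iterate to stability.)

Remove Warthog.
Round 1: Caracal (all prey gone) → extinct.
No further losses. Total secondary extinctions: 1.

1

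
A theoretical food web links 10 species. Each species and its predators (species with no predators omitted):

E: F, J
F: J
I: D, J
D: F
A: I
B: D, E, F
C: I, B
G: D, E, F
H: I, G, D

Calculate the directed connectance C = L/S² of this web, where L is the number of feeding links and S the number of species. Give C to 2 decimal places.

C = 0.18

The web has S = 10 species and L = 18 feeding links.
C = L / S² = 18 / 100 = 0.1800 ≈ 0.18.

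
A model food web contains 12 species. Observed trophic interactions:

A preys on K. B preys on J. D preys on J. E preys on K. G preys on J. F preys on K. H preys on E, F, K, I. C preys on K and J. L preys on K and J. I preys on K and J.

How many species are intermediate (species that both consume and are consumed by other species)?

3

Intermediate species (has both prey and predators): E, I, F.
Count: 3.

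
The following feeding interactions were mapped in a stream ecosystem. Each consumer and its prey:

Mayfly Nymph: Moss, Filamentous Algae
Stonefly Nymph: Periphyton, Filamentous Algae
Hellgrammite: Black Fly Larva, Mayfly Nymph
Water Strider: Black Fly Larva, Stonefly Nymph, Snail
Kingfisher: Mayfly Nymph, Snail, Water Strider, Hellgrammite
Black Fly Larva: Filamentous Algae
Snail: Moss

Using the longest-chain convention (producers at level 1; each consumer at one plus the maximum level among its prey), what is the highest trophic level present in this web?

Producers (level 1): Periphyton, Moss, Filamentous Algae.
Filamentous Algae → Black Fly Larva → Hellgrammite → Kingfisher gives Kingfisher level 4.
No species has a prey at level 4, so no species reaches level 5.

4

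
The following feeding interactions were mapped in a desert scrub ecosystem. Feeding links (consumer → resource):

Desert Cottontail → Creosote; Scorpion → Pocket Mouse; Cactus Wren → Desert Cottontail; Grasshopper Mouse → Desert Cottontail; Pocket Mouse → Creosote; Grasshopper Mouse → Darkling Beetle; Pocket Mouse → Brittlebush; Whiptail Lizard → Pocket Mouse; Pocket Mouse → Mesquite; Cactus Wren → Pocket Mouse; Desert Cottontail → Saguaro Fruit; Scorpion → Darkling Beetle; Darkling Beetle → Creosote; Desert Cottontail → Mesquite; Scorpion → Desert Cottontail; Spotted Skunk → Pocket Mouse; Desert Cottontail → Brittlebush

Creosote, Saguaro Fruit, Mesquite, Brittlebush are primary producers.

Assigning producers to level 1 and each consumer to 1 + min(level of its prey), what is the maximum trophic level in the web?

Producers (level 1): Creosote, Saguaro Fruit, Mesquite, Brittlebush.
Following each consumer down to its lowest-level prey: Creosote → Pocket Mouse → Whiptail Lizard (levels 1 through 3).
All prey of Whiptail Lizard (Pocket Mouse 2) are at level 2 or above, so Whiptail Lizard is at level 1 + 2 = 3.
Every consumer has at least one prey at level 2 or below, so none exceeds level 3.

3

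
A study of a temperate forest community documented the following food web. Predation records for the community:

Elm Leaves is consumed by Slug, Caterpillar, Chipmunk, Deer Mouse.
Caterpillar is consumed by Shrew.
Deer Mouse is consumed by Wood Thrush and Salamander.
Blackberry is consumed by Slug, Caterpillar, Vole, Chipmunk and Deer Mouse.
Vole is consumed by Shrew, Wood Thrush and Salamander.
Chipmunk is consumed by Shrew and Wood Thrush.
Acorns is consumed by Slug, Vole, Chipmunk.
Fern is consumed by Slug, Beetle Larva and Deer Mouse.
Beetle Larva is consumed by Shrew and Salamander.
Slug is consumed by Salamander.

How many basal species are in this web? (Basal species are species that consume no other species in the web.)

4

Basal species (no prey listed): Blackberry, Elm Leaves, Fern, Acorns.
Count: 4.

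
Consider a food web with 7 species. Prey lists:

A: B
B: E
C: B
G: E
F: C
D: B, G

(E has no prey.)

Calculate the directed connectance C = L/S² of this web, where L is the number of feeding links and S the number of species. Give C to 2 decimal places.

The web has S = 7 species and L = 7 feeding links.
C = L / S² = 7 / 49 = 0.1429 ≈ 0.14.

C = 0.14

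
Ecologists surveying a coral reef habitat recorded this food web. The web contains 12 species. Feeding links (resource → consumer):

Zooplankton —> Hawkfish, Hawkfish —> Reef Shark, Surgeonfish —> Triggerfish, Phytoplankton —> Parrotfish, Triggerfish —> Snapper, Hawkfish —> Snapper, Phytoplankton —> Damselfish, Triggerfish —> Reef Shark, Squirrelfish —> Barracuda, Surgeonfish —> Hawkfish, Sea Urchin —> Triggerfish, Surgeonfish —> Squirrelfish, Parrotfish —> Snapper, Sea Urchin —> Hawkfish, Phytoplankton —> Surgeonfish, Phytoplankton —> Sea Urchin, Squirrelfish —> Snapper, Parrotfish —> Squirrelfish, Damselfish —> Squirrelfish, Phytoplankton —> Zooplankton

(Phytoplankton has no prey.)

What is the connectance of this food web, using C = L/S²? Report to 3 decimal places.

C = 0.139

The web has S = 12 species and L = 20 feeding links.
C = L / S² = 20 / 144 = 0.1389 ≈ 0.139.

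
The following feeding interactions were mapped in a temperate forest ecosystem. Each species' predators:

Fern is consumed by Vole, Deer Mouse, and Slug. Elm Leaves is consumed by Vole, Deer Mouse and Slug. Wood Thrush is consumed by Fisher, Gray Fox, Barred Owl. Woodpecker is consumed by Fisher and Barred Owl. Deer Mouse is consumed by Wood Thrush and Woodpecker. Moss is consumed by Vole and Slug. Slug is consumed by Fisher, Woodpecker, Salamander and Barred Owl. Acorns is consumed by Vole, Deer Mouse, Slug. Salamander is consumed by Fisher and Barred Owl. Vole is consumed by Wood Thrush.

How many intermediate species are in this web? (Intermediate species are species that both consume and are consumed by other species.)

6

Intermediate species (has both prey and predators): Vole, Slug, Deer Mouse, Salamander, Wood Thrush, Woodpecker.
Count: 6.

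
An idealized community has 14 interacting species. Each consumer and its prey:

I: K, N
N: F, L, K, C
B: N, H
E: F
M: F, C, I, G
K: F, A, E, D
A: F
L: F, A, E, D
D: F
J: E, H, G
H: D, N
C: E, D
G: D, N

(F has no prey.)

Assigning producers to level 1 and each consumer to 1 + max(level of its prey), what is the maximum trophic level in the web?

Producers (level 1): F.
F → A → L → N → I → M gives M level 6.
No species has a prey at level 6, so no species reaches level 7.

6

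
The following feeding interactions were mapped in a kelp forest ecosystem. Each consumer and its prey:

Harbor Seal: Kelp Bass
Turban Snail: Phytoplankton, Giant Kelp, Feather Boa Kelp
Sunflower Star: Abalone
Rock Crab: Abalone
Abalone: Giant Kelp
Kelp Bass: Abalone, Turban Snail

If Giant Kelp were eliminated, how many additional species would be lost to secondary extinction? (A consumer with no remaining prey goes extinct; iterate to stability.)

Remove Giant Kelp.
Round 1: Abalone (all prey gone) → extinct.
Round 2: Rock Crab (all prey gone), Sunflower Star (all prey gone) → extinct.
No further losses. Total secondary extinctions: 3.

3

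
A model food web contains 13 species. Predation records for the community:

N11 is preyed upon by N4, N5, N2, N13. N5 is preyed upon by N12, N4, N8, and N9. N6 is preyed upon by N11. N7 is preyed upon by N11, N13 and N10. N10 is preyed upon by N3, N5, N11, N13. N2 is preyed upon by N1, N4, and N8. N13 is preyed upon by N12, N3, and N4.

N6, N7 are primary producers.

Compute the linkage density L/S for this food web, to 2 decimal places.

L/S = 1.69

There are L = 22 links among S = 13 species.
L/S = 22/13 = 1.6923 ≈ 1.69.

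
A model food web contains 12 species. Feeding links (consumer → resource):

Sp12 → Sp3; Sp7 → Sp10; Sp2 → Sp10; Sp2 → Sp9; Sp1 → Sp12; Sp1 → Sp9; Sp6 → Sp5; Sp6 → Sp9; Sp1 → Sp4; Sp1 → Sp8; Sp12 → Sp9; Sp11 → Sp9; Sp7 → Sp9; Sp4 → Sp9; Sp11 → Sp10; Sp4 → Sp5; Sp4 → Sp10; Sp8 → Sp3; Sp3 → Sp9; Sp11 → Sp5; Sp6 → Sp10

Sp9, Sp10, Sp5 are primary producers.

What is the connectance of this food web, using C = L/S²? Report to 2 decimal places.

C = 0.15

The web has S = 12 species and L = 21 feeding links.
C = L / S² = 21 / 144 = 0.1458 ≈ 0.15.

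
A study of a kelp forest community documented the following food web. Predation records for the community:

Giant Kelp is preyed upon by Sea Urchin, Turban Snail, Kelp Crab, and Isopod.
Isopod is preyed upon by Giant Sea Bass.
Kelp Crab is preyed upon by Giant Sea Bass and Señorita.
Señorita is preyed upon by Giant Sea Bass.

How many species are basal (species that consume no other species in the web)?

1

Basal species (no prey listed): Giant Kelp.
Count: 1.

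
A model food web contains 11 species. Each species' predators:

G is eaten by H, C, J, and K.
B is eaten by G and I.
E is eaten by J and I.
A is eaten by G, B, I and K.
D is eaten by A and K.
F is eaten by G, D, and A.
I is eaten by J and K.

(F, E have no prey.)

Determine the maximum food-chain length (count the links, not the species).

One longest chain: F → D → A → B → G → H.
It has 6 species and 5 links.

5 links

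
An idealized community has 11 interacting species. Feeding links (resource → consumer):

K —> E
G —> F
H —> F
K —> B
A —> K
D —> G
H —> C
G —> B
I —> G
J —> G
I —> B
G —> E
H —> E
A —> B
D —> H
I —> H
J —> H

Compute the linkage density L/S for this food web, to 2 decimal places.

L/S = 1.55

There are L = 17 links among S = 11 species.
L/S = 17/11 = 1.5455 ≈ 1.55.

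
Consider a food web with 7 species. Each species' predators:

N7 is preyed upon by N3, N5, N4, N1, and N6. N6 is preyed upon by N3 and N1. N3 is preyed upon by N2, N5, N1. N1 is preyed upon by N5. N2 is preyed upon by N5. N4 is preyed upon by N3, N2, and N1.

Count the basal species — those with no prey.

Basal species (no prey listed): N7.
Count: 1.

1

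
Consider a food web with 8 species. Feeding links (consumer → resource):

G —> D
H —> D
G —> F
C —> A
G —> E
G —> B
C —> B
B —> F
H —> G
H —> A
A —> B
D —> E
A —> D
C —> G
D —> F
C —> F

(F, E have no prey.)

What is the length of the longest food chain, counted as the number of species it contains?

4 species

One longest chain: F → D → A → H.
It has 4 species and 3 links.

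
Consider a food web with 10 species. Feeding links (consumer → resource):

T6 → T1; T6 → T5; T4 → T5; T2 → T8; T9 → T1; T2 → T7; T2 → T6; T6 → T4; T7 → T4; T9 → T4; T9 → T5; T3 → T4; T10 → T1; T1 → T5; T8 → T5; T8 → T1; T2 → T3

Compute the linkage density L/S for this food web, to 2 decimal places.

L/S = 1.70

There are L = 17 links among S = 10 species.
L/S = 17/10 = 1.7000 ≈ 1.70.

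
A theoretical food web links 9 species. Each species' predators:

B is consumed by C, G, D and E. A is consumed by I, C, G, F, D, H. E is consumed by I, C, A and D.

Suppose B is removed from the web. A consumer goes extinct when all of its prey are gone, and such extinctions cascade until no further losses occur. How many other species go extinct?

Remove B.
Round 1: E (all prey gone) → extinct.
Round 2: A (all prey gone) → extinct.
Round 3: G (all prey gone), D (all prey gone), F (all prey gone), C (all prey gone), I (all prey gone), H (all prey gone) → extinct.
No further losses. Total secondary extinctions: 8.

8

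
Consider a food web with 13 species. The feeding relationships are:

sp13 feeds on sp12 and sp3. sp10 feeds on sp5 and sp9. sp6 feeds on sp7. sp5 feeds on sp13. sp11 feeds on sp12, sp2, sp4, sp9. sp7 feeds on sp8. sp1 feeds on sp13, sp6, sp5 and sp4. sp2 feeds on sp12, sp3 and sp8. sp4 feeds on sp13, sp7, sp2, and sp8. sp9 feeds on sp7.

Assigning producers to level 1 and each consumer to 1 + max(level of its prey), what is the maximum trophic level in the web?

4

Producers (level 1): sp12, sp3, sp8.
sp8 → sp7 → sp9 → sp11 gives sp11 level 4.
No species has a prey at level 4, so no species reaches level 5.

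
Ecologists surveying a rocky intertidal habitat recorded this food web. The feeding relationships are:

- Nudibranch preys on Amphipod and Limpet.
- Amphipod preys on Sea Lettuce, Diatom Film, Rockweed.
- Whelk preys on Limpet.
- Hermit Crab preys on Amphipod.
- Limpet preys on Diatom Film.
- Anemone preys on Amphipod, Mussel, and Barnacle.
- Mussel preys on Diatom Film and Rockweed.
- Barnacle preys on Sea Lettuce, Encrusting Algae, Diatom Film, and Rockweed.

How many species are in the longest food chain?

One longest chain: Diatom Film → Limpet → Nudibranch.
It has 3 species and 2 links.

3 species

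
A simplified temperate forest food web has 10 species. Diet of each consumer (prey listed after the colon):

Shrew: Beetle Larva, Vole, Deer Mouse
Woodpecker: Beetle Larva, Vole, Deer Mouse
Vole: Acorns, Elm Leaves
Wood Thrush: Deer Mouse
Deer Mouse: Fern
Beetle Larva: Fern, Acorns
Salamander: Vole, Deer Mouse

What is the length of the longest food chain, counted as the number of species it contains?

3 species

One longest chain: Fern → Beetle Larva → Woodpecker.
It has 3 species and 2 links.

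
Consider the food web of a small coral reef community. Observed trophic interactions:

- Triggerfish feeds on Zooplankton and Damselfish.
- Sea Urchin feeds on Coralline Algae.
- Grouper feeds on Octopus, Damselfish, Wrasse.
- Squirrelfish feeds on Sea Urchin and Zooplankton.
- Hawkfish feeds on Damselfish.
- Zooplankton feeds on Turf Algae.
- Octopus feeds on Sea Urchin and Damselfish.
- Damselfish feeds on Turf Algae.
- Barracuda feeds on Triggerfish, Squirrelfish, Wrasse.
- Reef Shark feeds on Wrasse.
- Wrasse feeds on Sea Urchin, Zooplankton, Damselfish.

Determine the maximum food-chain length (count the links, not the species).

One longest chain: Turf Algae → Damselfish → Wrasse → Barracuda.
It has 4 species and 3 links.

3 links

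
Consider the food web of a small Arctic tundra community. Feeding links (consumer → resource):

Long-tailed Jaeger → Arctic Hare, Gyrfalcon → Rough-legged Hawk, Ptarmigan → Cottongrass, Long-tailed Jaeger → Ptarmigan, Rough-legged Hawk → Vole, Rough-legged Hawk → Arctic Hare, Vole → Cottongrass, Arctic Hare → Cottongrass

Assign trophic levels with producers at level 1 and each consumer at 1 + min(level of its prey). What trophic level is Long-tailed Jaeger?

Trophic level 3

Cottongrass is a producer → level 1.
Arctic Hare eats Cottongrass → level 2.
Long-tailed Jaeger eats Arctic Hare → level 3.
No prey of Long-tailed Jaeger is below level 2, so 3 is the minimum.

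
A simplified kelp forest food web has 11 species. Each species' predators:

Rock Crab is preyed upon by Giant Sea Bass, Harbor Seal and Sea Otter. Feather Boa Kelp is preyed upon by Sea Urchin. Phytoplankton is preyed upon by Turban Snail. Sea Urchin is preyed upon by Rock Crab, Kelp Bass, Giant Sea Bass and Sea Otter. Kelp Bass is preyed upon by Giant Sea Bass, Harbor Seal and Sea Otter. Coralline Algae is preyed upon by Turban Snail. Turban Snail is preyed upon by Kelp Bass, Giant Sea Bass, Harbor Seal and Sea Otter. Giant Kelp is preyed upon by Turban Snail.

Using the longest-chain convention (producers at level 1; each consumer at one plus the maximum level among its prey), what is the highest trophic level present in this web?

4

Producers (level 1): Feather Boa Kelp, Giant Kelp, Coralline Algae, Phytoplankton.
Feather Boa Kelp → Sea Urchin → Rock Crab → Sea Otter gives Sea Otter level 4.
No species has a prey at level 4, so no species reaches level 5.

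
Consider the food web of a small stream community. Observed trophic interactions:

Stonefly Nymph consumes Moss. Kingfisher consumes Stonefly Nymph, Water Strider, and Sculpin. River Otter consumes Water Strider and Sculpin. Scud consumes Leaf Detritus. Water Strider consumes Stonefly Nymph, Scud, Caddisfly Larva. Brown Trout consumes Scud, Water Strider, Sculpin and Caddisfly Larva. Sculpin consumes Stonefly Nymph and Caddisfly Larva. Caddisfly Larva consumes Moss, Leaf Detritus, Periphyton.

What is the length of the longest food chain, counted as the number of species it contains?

4 species

One longest chain: Moss → Caddisfly Larva → Sculpin → Kingfisher.
It has 4 species and 3 links.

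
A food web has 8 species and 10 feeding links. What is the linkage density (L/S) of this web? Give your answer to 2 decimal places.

There are L = 10 links among S = 8 species.
L/S = 10/8 = 1.2500 ≈ 1.25.

L/S = 1.25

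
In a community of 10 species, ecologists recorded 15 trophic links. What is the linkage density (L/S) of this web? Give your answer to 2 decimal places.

There are L = 15 links among S = 10 species.
L/S = 15/10 = 1.5000 ≈ 1.50.

L/S = 1.50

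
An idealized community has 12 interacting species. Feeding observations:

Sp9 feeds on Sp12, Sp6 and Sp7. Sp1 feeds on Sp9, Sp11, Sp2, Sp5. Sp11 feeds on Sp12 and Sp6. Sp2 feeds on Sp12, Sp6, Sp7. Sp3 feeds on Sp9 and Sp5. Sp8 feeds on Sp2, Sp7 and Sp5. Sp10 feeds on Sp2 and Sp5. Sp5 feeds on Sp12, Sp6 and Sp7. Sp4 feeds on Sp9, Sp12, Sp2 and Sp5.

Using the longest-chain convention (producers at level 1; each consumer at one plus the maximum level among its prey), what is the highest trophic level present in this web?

3

Producers (level 1): Sp6, Sp12, Sp7.
Sp6 → Sp5 → Sp4 gives Sp4 level 3.
No species has a prey at level 3, so no species reaches level 4.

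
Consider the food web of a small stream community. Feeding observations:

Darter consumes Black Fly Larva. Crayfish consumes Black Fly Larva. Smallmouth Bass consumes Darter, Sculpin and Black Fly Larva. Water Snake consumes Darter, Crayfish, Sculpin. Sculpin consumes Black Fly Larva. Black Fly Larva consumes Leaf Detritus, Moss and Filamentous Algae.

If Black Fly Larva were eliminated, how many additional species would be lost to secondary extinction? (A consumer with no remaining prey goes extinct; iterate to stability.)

Remove Black Fly Larva.
Round 1: Sculpin (all prey gone), Crayfish (all prey gone), Darter (all prey gone) → extinct.
Round 2: Water Snake (all prey gone), Smallmouth Bass (all prey gone) → extinct.
No further losses. Total secondary extinctions: 5.

5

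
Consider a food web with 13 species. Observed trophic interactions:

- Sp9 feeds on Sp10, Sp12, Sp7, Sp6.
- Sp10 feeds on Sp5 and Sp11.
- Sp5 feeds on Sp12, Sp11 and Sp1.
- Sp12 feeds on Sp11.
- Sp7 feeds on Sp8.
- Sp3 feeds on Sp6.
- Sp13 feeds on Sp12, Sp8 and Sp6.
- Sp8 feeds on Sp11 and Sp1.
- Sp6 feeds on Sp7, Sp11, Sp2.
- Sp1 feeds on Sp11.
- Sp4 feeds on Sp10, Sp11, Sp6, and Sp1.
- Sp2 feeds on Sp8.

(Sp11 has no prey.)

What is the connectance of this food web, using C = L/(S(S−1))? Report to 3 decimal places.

C = 0.167

The web has S = 13 species and L = 26 feeding links.
C = L / (S(S−1)) = 26 / 156 = 0.1667 ≈ 0.167.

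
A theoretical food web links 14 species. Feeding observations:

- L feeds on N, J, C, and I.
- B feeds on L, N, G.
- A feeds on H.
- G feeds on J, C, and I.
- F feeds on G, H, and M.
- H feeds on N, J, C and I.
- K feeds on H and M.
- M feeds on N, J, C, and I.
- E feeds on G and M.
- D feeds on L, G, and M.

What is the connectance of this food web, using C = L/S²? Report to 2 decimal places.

The web has S = 14 species and L = 29 feeding links.
C = L / S² = 29 / 196 = 0.1480 ≈ 0.15.

C = 0.15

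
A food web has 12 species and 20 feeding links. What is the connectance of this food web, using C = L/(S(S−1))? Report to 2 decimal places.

C = 0.15

The web has S = 12 species and L = 20 feeding links.
C = L / (S(S−1)) = 20 / 132 = 0.1515 ≈ 0.15.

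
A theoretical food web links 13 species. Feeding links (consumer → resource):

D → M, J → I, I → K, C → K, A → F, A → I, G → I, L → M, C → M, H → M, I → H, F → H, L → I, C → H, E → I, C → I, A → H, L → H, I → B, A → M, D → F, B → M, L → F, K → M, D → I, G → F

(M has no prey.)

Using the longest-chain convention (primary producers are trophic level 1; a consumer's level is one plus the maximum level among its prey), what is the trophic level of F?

M is a producer → level 1.
H eats M → level 2.
F eats H → level 3.

Trophic level 3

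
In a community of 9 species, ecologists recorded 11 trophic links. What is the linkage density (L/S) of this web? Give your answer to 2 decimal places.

There are L = 11 links among S = 9 species.
L/S = 11/9 = 1.2222 ≈ 1.22.

L/S = 1.22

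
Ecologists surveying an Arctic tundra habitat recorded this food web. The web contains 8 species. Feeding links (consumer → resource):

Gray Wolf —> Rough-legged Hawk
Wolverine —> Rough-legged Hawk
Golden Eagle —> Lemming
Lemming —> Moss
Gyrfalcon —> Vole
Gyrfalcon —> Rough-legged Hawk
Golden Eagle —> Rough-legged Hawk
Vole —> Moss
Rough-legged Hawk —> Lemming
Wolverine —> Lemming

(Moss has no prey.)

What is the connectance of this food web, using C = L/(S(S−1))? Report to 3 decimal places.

C = 0.179

The web has S = 8 species and L = 10 feeding links.
C = L / (S(S−1)) = 10 / 56 = 0.1786 ≈ 0.179.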